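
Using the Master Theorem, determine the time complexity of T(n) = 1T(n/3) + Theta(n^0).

Master Theorem for T(n) = 1T(n/3) + O(n^0):

a = 1, b = 3, c = 0
log_b(a) = log_3(1) = 0.0000

Case 2: c = 0 = log_3(1) = 0.0000
T(n) = O(n^0 log n) = O(log n)

For T(n) = 1T(n/3) + O(n^0): log_3(1) = 0.0000. This is Case 2 of the Master Theorem (c = log_b(a), equal work at all levels), giving O(log n).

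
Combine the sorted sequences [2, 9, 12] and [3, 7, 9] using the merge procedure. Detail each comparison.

Merging process:

Compare 2 vs 3: take 2 from left. Merged: [2]
Compare 9 vs 3: take 3 from right. Merged: [2, 3]
Compare 9 vs 7: take 7 from right. Merged: [2, 3, 7]
Compare 9 vs 9: take 9 from left. Merged: [2, 3, 7, 9]
Compare 12 vs 9: take 9 from right. Merged: [2, 3, 7, 9, 9]
Append remaining from left: [12]. Merged: [2, 3, 7, 9, 9, 12]

Final merged array: [2, 3, 7, 9, 9, 12]
Total comparisons: 5

The merged array is [2, 3, 7, 9, 9, 12], requiring 5 comparisons. The merge step runs in O(n) time where n is the total number of elements.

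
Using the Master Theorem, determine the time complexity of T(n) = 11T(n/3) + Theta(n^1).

Master Theorem for T(n) = 11T(n/3) + O(n^1):

a = 11, b = 3, c = 1
log_b(a) = log_3(11) = 2.1827

Case 1: c = 1 < log_3(11) = 2.1827
T(n) = O(n^(log_3 11))

For T(n) = 11T(n/3) + O(n^1): log_3(11) = 2.1827. This is Case 1 of the Master Theorem (c < log_b(a), work dominated by leaves), giving O(n^(log_3 11)).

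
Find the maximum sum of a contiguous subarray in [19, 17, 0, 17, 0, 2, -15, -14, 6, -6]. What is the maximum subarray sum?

Using Kadane's algorithm on [19, 17, 0, 17, 0, 2, -15, -14, 6, -6]:

Scanning through the array:
Position 1 (value 17): max_ending_here = 36, max_so_far = 36
Position 2 (value 0): max_ending_here = 36, max_so_far = 36
Position 3 (value 17): max_ending_here = 53, max_so_far = 53
Position 4 (value 0): max_ending_here = 53, max_so_far = 53
Position 5 (value 2): max_ending_here = 55, max_so_far = 55
Position 6 (value -15): max_ending_here = 40, max_so_far = 55
Position 7 (value -14): max_ending_here = 26, max_so_far = 55
Position 8 (value 6): max_ending_here = 32, max_so_far = 55
Position 9 (value -6): max_ending_here = 26, max_so_far = 55

Maximum subarray: [19, 17, 0, 17, 0, 2]
Maximum sum: 55

The maximum subarray is [19, 17, 0, 17, 0, 2] with sum 55. This subarray runs from index 0 to index 5.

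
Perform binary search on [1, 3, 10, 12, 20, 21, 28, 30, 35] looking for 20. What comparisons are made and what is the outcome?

Binary search for 20 in [1, 3, 10, 12, 20, 21, 28, 30, 35]:

lo=0, hi=8, mid=4, arr[mid]=20 -> Found target at index 4!

Binary search finds 20 at index 4 after 1 comparisons. The search repeatedly halves the search space by comparing with the middle element.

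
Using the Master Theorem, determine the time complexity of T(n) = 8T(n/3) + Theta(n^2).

Master Theorem for T(n) = 8T(n/3) + O(n^2):

a = 8, b = 3, c = 2
log_b(a) = log_3(8) = 1.8928

Case 3: c = 2 > log_3(8) = 1.8928
T(n) = O(n^2) = O(n^2)

For T(n) = 8T(n/3) + O(n^2): log_3(8) = 1.8928. This is Case 3 of the Master Theorem (c > log_b(a), work dominated by root), giving O(n^2).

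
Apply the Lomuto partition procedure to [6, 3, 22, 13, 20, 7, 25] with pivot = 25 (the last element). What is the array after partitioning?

Lomuto partition with pivot = 25:

Initial array: [6, 3, 22, 13, 20, 7, 25]

arr[0]=6 <= 25: swap with position 0, array becomes [6, 3, 22, 13, 20, 7, 25]
arr[1]=3 <= 25: swap with position 1, array becomes [6, 3, 22, 13, 20, 7, 25]
arr[2]=22 <= 25: swap with position 2, array becomes [6, 3, 22, 13, 20, 7, 25]
arr[3]=13 <= 25: swap with position 3, array becomes [6, 3, 22, 13, 20, 7, 25]
arr[4]=20 <= 25: swap with position 4, array becomes [6, 3, 22, 13, 20, 7, 25]
arr[5]=7 <= 25: swap with position 5, array becomes [6, 3, 22, 13, 20, 7, 25]

Place pivot at position 6: [6, 3, 22, 13, 20, 7, 25]
Pivot position: 6

After partitioning with pivot 25, the array becomes [6, 3, 22, 13, 20, 7, 25]. The pivot is placed at index 6. All elements to the left of the pivot are <= 25, and all elements to the right are > 25.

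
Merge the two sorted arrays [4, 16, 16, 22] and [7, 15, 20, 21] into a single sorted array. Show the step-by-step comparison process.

Merging process:

Compare 4 vs 7: take 4 from left. Merged: [4]
Compare 16 vs 7: take 7 from right. Merged: [4, 7]
Compare 16 vs 15: take 15 from right. Merged: [4, 7, 15]
Compare 16 vs 20: take 16 from left. Merged: [4, 7, 15, 16]
Compare 16 vs 20: take 16 from left. Merged: [4, 7, 15, 16, 16]
Compare 22 vs 20: take 20 from right. Merged: [4, 7, 15, 16, 16, 20]
Compare 22 vs 21: take 21 from right. Merged: [4, 7, 15, 16, 16, 20, 21]
Append remaining from left: [22]. Merged: [4, 7, 15, 16, 16, 20, 21, 22]

Final merged array: [4, 7, 15, 16, 16, 20, 21, 22]
Total comparisons: 7

The merged array is [4, 7, 15, 16, 16, 20, 21, 22], requiring 7 comparisons. The merge step runs in O(n) time where n is the total number of elements.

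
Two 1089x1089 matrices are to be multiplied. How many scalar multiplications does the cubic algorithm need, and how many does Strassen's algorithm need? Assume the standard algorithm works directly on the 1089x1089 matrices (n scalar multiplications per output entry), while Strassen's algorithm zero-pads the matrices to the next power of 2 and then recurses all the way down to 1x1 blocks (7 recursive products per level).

Matrix multiplication for 1089x1089 matrices:

Strassen's algorithm requires power-of-2 dimensions. Pad 1089x1089 to 2048x2048 (next power of 2).

Standard algorithm: 1089^3 = 1291467969 multiplications
Strassen's algorithm: 7^(log2(2048)) = 7^11 = 1977326743 multiplications
Difference: 1291467969 - 1977326743 = -685858774 (Strassen uses MORE here due to padding overhead — for small or just-over-power-of-2 n, padding can outweigh the per-level savings)

Standard: 1291467969 multiplications (1089^3). Strassen: 1977326743 multiplications (7^11, after padding to 2048x2048). Strassen reduces 8 recursive multiplications to 7 at each level.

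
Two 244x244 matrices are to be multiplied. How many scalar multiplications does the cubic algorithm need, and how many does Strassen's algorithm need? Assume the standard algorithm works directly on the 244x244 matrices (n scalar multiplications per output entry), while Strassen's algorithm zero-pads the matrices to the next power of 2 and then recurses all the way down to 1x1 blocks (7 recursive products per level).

Matrix multiplication for 244x244 matrices:

Strassen's algorithm requires power-of-2 dimensions. Pad 244x244 to 256x256 (next power of 2).

Standard algorithm: 244^3 = 14526784 multiplications
Strassen's algorithm: 7^(log2(256)) = 7^8 = 5764801 multiplications
Savings: 14526784 - 5764801 = 8761983 multiplications

Standard: 14526784 multiplications (244^3). Strassen: 5764801 multiplications (7^8, after padding to 256x256). Strassen reduces 8 recursive multiplications to 7 at each level.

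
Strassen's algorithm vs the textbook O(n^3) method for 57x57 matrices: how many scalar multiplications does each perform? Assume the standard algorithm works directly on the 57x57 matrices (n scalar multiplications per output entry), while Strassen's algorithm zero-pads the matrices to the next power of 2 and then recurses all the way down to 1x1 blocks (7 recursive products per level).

Matrix multiplication for 57x57 matrices:

Strassen's algorithm requires power-of-2 dimensions. Pad 57x57 to 64x64 (next power of 2).

Standard algorithm: 57^3 = 185193 multiplications
Strassen's algorithm: 7^(log2(64)) = 7^6 = 117649 multiplications
Savings: 185193 - 117649 = 67544 multiplications

Standard: 185193 multiplications (57^3). Strassen: 117649 multiplications (7^6, after padding to 64x64). Strassen reduces 8 recursive multiplications to 7 at each level.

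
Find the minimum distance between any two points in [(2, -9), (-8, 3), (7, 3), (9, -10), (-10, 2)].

Computing all pairwise distances among 5 points:

d((2, -9), (-8, 3)) = 15.6205
d((2, -9), (7, 3)) = 13.0
d((2, -9), (9, -10)) = 7.0711
d((2, -9), (-10, 2)) = 16.2788
d((-8, 3), (7, 3)) = 15.0
d((-8, 3), (9, -10)) = 21.4009
d((-8, 3), (-10, 2)) = 2.2361 <-- minimum
d((7, 3), (9, -10)) = 13.1529
d((7, 3), (-10, 2)) = 17.0294
d((9, -10), (-10, 2)) = 22.4722

Closest pair: (-8, 3) and (-10, 2) with distance 2.2361

The closest pair is (-8, 3) and (-10, 2) with Euclidean distance 2.2361. For 5 points, brute-force pairwise comparison is shown above. For large n, the divide-and-conquer algorithm (sort by x, recurse on halves, check the dividing strip) achieves O(n log n).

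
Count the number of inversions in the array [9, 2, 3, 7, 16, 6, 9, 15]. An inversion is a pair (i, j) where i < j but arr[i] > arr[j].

Finding inversions in [9, 2, 3, 7, 16, 6, 9, 15]:

(0, 1): arr[0]=9 > arr[1]=2
(0, 2): arr[0]=9 > arr[2]=3
(0, 3): arr[0]=9 > arr[3]=7
(0, 5): arr[0]=9 > arr[5]=6
(3, 5): arr[3]=7 > arr[5]=6
(4, 5): arr[4]=16 > arr[5]=6
(4, 6): arr[4]=16 > arr[6]=9
(4, 7): arr[4]=16 > arr[7]=15

Total inversions: 8

The array has 8 inversion(s): (0,1), (0,2), (0,3), (0,5), (3,5), (4,5), (4,6), (4,7). Each pair (i,j) satisfies i < j and arr[i] > arr[j].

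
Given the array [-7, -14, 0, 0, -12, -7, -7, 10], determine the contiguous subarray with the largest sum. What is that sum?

Using Kadane's algorithm on [-7, -14, 0, 0, -12, -7, -7, 10]:

Scanning through the array:
Position 1 (value -14): max_ending_here = -14, max_so_far = -7
Position 2 (value 0): max_ending_here = 0, max_so_far = 0
Position 3 (value 0): max_ending_here = 0, max_so_far = 0
Position 4 (value -12): max_ending_here = -12, max_so_far = 0
Position 5 (value -7): max_ending_here = -7, max_so_far = 0
Position 6 (value -7): max_ending_here = -7, max_so_far = 0
Position 7 (value 10): max_ending_here = 10, max_so_far = 10

Maximum subarray: [10]
Maximum sum: 10

The maximum subarray is [10] with sum 10. This subarray runs from index 7 to index 7.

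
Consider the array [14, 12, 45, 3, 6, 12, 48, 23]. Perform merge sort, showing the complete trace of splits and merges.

Merge sort trace:

Split: [14, 12, 45, 3, 6, 12, 48, 23] -> [14, 12, 45, 3] and [6, 12, 48, 23]
  Split: [14, 12, 45, 3] -> [14, 12] and [45, 3]
    Split: [14, 12] -> [14] and [12]
    Merge: [14] + [12] -> [12, 14]
    Split: [45, 3] -> [45] and [3]
    Merge: [45] + [3] -> [3, 45]
  Merge: [12, 14] + [3, 45] -> [3, 12, 14, 45]
  Split: [6, 12, 48, 23] -> [6, 12] and [48, 23]
    Split: [6, 12] -> [6] and [12]
    Merge: [6] + [12] -> [6, 12]
    Split: [48, 23] -> [48] and [23]
    Merge: [48] + [23] -> [23, 48]
  Merge: [6, 12] + [23, 48] -> [6, 12, 23, 48]
Merge: [3, 12, 14, 45] + [6, 12, 23, 48] -> [3, 6, 12, 12, 14, 23, 45, 48]

Final sorted array: [3, 6, 12, 12, 14, 23, 45, 48]

The merge sort proceeds by recursively splitting the array and merging sorted halves.
After all merges, the sorted array is [3, 6, 12, 12, 14, 23, 45, 48].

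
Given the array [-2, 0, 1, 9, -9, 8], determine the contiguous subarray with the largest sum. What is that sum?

Using Kadane's algorithm on [-2, 0, 1, 9, -9, 8]:

Scanning through the array:
Position 1 (value 0): max_ending_here = 0, max_so_far = 0
Position 2 (value 1): max_ending_here = 1, max_so_far = 1
Position 3 (value 9): max_ending_here = 10, max_so_far = 10
Position 4 (value -9): max_ending_here = 1, max_so_far = 10
Position 5 (value 8): max_ending_here = 9, max_so_far = 10

Maximum subarray: [0, 1, 9]
Maximum sum: 10

The maximum subarray is [0, 1, 9] with sum 10. This subarray runs from index 1 to index 3.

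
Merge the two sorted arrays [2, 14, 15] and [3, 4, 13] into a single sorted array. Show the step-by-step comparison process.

Merging process:

Compare 2 vs 3: take 2 from left. Merged: [2]
Compare 14 vs 3: take 3 from right. Merged: [2, 3]
Compare 14 vs 4: take 4 from right. Merged: [2, 3, 4]
Compare 14 vs 13: take 13 from right. Merged: [2, 3, 4, 13]
Append remaining from left: [14, 15]. Merged: [2, 3, 4, 13, 14, 15]

Final merged array: [2, 3, 4, 13, 14, 15]
Total comparisons: 4

The merged array is [2, 3, 4, 13, 14, 15], requiring 4 comparisons. The merge step runs in O(n) time where n is the total number of elements.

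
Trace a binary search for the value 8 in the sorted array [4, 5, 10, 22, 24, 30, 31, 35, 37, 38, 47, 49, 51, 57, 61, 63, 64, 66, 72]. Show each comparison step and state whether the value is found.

Binary search for 8 in [4, 5, 10, 22, 24, 30, 31, 35, 37, 38, 47, 49, 51, 57, 61, 63, 64, 66, 72]:

lo=0, hi=18, mid=9, arr[mid]=38 -> 38 > 8, search left half
lo=0, hi=8, mid=4, arr[mid]=24 -> 24 > 8, search left half
lo=0, hi=3, mid=1, arr[mid]=5 -> 5 < 8, search right half
lo=2, hi=3, mid=2, arr[mid]=10 -> 10 > 8, search left half
lo=2 > hi=1, target 8 not found

Binary search determines that 8 is not in the array after 4 comparisons. The search space was exhausted without finding the target.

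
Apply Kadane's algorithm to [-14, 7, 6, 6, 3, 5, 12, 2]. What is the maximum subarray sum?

Using Kadane's algorithm on [-14, 7, 6, 6, 3, 5, 12, 2]:

Scanning through the array:
Position 1 (value 7): max_ending_here = 7, max_so_far = 7
Position 2 (value 6): max_ending_here = 13, max_so_far = 13
Position 3 (value 6): max_ending_here = 19, max_so_far = 19
Position 4 (value 3): max_ending_here = 22, max_so_far = 22
Position 5 (value 5): max_ending_here = 27, max_so_far = 27
Position 6 (value 12): max_ending_here = 39, max_so_far = 39
Position 7 (value 2): max_ending_here = 41, max_so_far = 41

Maximum subarray: [7, 6, 6, 3, 5, 12, 2]
Maximum sum: 41

The maximum subarray is [7, 6, 6, 3, 5, 12, 2] with sum 41. This subarray runs from index 1 to index 7.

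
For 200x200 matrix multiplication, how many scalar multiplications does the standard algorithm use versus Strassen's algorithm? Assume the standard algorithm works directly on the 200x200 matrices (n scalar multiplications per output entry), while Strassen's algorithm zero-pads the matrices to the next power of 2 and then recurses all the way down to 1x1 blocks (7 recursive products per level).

Matrix multiplication for 200x200 matrices:

Strassen's algorithm requires power-of-2 dimensions. Pad 200x200 to 256x256 (next power of 2).

Standard algorithm: 200^3 = 8000000 multiplications
Strassen's algorithm: 7^(log2(256)) = 7^8 = 5764801 multiplications
Savings: 8000000 - 5764801 = 2235199 multiplications

Standard: 8000000 multiplications (200^3). Strassen: 5764801 multiplications (7^8, after padding to 256x256). Strassen reduces 8 recursive multiplications to 7 at each level.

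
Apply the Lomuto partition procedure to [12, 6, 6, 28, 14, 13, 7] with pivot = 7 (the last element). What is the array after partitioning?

Lomuto partition with pivot = 7:

Initial array: [12, 6, 6, 28, 14, 13, 7]

arr[0]=12 > 7: no swap
arr[1]=6 <= 7: swap with position 0, array becomes [6, 12, 6, 28, 14, 13, 7]
arr[2]=6 <= 7: swap with position 1, array becomes [6, 6, 12, 28, 14, 13, 7]
arr[3]=28 > 7: no swap
arr[4]=14 > 7: no swap
arr[5]=13 > 7: no swap

Place pivot at position 2: [6, 6, 7, 28, 14, 13, 12]
Pivot position: 2

After partitioning with pivot 7, the array becomes [6, 6, 7, 28, 14, 13, 12]. The pivot is placed at index 2. All elements to the left of the pivot are <= 7, and all elements to the right are > 7.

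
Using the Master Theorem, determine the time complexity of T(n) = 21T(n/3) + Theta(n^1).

Master Theorem for T(n) = 21T(n/3) + O(n^1):

a = 21, b = 3, c = 1
log_b(a) = log_3(21) = 2.7712

Case 1: c = 1 < log_3(21) = 2.7712
T(n) = O(n^(log_3 21))

For T(n) = 21T(n/3) + O(n^1): log_3(21) = 2.7712. This is Case 1 of the Master Theorem (c < log_b(a), work dominated by leaves), giving O(n^(log_3 21)).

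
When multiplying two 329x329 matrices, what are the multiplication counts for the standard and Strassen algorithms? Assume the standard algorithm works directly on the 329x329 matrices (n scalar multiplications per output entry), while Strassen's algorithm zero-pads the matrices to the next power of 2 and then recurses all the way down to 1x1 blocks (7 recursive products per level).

Matrix multiplication for 329x329 matrices:

Strassen's algorithm requires power-of-2 dimensions. Pad 329x329 to 512x512 (next power of 2).

Standard algorithm: 329^3 = 35611289 multiplications
Strassen's algorithm: 7^(log2(512)) = 7^9 = 40353607 multiplications
Difference: 35611289 - 40353607 = -4742318 (Strassen uses MORE here due to padding overhead — for small or just-over-power-of-2 n, padding can outweigh the per-level savings)

Standard: 35611289 multiplications (329^3). Strassen: 40353607 multiplications (7^9, after padding to 512x512). Strassen reduces 8 recursive multiplications to 7 at each level.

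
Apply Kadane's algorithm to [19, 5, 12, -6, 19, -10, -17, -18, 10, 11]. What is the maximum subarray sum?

Using Kadane's algorithm on [19, 5, 12, -6, 19, -10, -17, -18, 10, 11]:

Scanning through the array:
Position 1 (value 5): max_ending_here = 24, max_so_far = 24
Position 2 (value 12): max_ending_here = 36, max_so_far = 36
Position 3 (value -6): max_ending_here = 30, max_so_far = 36
Position 4 (value 19): max_ending_here = 49, max_so_far = 49
Position 5 (value -10): max_ending_here = 39, max_so_far = 49
Position 6 (value -17): max_ending_here = 22, max_so_far = 49
Position 7 (value -18): max_ending_here = 4, max_so_far = 49
Position 8 (value 10): max_ending_here = 14, max_so_far = 49
Position 9 (value 11): max_ending_here = 25, max_so_far = 49

Maximum subarray: [19, 5, 12, -6, 19]
Maximum sum: 49

The maximum subarray is [19, 5, 12, -6, 19] with sum 49. This subarray runs from index 0 to index 4.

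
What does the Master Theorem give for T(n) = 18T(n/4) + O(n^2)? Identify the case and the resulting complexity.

Master Theorem for T(n) = 18T(n/4) + O(n^2):

a = 18, b = 4, c = 2
log_b(a) = log_4(18) = 2.0850

Case 1: c = 2 < log_4(18) = 2.0850
T(n) = O(n^(log_4 18))

For T(n) = 18T(n/4) + O(n^2): log_4(18) = 2.0850. This is Case 1 of the Master Theorem (c < log_b(a), work dominated by leaves), giving O(n^(log_4 18)).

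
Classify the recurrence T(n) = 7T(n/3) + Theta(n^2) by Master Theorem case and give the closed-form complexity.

Master Theorem for T(n) = 7T(n/3) + O(n^2):

a = 7, b = 3, c = 2
log_b(a) = log_3(7) = 1.7712

Case 3: c = 2 > log_3(7) = 1.7712
T(n) = O(n^2) = O(n^2)

For T(n) = 7T(n/3) + O(n^2): log_3(7) = 1.7712. This is Case 3 of the Master Theorem (c > log_b(a), work dominated by root), giving O(n^2).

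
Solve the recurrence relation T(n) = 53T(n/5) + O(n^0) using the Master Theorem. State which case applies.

Master Theorem for T(n) = 53T(n/5) + O(n^0):

a = 53, b = 5, c = 0
log_b(a) = log_5(53) = 2.4669

Case 1: c = 0 < log_5(53) = 2.4669
T(n) = O(n^(log_5 53))

For T(n) = 53T(n/5) + O(n^0): log_5(53) = 2.4669. This is Case 1 of the Master Theorem (c < log_b(a), work dominated by leaves), giving O(n^(log_5 53)).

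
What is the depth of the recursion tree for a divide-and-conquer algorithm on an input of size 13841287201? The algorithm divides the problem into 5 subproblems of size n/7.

For divide and conquer with division factor 7:

Problem sizes at each level:
Level 0: 13841287201
Level 1: 1977326743
Level 2: 282475249
Level 3: 40353607
Level 4: 5764801
Level 5: 823543
Level 6: 117649
Level 7: 16807
Level 8: 2401
Level 9: 343
Level 10: 49
Level 11: 7
Level 12: 1

The root is level 0 and the size-1 base case is level 12 (the tree spans levels 0 through 12, i.e. 13 levels counting the root), so the depth is the number of divisions: log_7(13841287201) = 12

The recursion tree depth is log_7(13841287201) = 12. At each level, the problem size is divided by 7, so it takes 12 divisions to reduce to a base case of size 1. The algorithm makes 5 recursive calls at each level.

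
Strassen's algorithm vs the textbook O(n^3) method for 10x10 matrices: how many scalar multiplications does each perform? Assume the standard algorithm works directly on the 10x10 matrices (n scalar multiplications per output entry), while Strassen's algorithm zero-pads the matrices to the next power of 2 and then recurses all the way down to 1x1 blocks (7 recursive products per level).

Matrix multiplication for 10x10 matrices:

Strassen's algorithm requires power-of-2 dimensions. Pad 10x10 to 16x16 (next power of 2).

Standard algorithm: 10^3 = 1000 multiplications
Strassen's algorithm: 7^(log2(16)) = 7^4 = 2401 multiplications
Difference: 1000 - 2401 = -1401 (Strassen uses MORE here due to padding overhead — for small or just-over-power-of-2 n, padding can outweigh the per-level savings)

Standard: 1000 multiplications (10^3). Strassen: 2401 multiplications (7^4, after padding to 16x16). Strassen reduces 8 recursive multiplications to 7 at each level.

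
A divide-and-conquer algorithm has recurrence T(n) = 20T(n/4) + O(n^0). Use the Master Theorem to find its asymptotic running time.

Master Theorem for T(n) = 20T(n/4) + O(n^0):

a = 20, b = 4, c = 0
log_b(a) = log_4(20) = 2.1610

Case 1: c = 0 < log_4(20) = 2.1610
T(n) = O(n^(log_4 20))

For T(n) = 20T(n/4) + O(n^0): log_4(20) = 2.1610. This is Case 1 of the Master Theorem (c < log_b(a), work dominated by leaves), giving O(n^(log_4 20)).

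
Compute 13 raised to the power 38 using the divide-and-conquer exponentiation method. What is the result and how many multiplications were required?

Computing 13^38 by squaring (build up from 13^1; each line after the first costs one multiplication):

13^1 = 13
13^2 = (13^1)^2 = 13^2 = 169
13^4 = (13^2)^2 = 169^2 = 28561
13^8 = (13^4)^2 = 28561^2 = 815730721
13^9 = 13 * 13^8 = 13 * 815730721 = 10604499373
13^18 = (13^9)^2 = 10604499373^2 = 112455406951957393129
13^19 = 13 * 13^18 = 13 * 112455406951957393129 = 1461920290375446110677
13^38 = (13^19)^2 = 1461920290375446110677^2 = 2137210935411428674141543654682486133398329

Result: 2137210935411428674141543654682486133398329
Multiplications needed: 7 (7 lines after 13^1)

13^38 = 2137210935411428674141543654682486133398329. Using exponentiation by squaring, this requires 7 multiplications. The key idea: if the exponent is even, square the half-power; if odd, multiply by the base once.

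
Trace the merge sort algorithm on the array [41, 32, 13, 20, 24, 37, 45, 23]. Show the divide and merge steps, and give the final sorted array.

Merge sort trace:

Split: [41, 32, 13, 20, 24, 37, 45, 23] -> [41, 32, 13, 20] and [24, 37, 45, 23]
  Split: [41, 32, 13, 20] -> [41, 32] and [13, 20]
    Split: [41, 32] -> [41] and [32]
    Merge: [41] + [32] -> [32, 41]
    Split: [13, 20] -> [13] and [20]
    Merge: [13] + [20] -> [13, 20]
  Merge: [32, 41] + [13, 20] -> [13, 20, 32, 41]
  Split: [24, 37, 45, 23] -> [24, 37] and [45, 23]
    Split: [24, 37] -> [24] and [37]
    Merge: [24] + [37] -> [24, 37]
    Split: [45, 23] -> [45] and [23]
    Merge: [45] + [23] -> [23, 45]
  Merge: [24, 37] + [23, 45] -> [23, 24, 37, 45]
Merge: [13, 20, 32, 41] + [23, 24, 37, 45] -> [13, 20, 23, 24, 32, 37, 41, 45]

Final sorted array: [13, 20, 23, 24, 32, 37, 41, 45]

The merge sort proceeds by recursively splitting the array and merging sorted halves.
After all merges, the sorted array is [13, 20, 23, 24, 32, 37, 41, 45].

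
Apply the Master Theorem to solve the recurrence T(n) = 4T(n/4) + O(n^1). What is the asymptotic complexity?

Master Theorem for T(n) = 4T(n/4) + O(n^1):

a = 4, b = 4, c = 1
log_b(a) = log_4(4) = 1.0000

Case 2: c = 1 = log_4(4) = 1.0000
T(n) = O(n^1 log n) = O(n log n)

For T(n) = 4T(n/4) + O(n^1): log_4(4) = 1.0000. This is Case 2 of the Master Theorem (c = log_b(a), equal work at all levels), giving O(n log n).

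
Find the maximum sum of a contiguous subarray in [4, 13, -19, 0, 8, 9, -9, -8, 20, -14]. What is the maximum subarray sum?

Using Kadane's algorithm on [4, 13, -19, 0, 8, 9, -9, -8, 20, -14]:

Scanning through the array:
Position 1 (value 13): max_ending_here = 17, max_so_far = 17
Position 2 (value -19): max_ending_here = -2, max_so_far = 17
Position 3 (value 0): max_ending_here = 0, max_so_far = 17
Position 4 (value 8): max_ending_here = 8, max_so_far = 17
Position 5 (value 9): max_ending_here = 17, max_so_far = 17
Position 6 (value -9): max_ending_here = 8, max_so_far = 17
Position 7 (value -8): max_ending_here = 0, max_so_far = 17
Position 8 (value 20): max_ending_here = 20, max_so_far = 20
Position 9 (value -14): max_ending_here = 6, max_so_far = 20

Maximum subarray: [0, 8, 9, -9, -8, 20]
Maximum sum: 20

The maximum subarray is [0, 8, 9, -9, -8, 20] with sum 20. This subarray runs from index 3 to index 8.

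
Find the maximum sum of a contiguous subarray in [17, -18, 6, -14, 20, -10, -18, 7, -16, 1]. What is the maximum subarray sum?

Using Kadane's algorithm on [17, -18, 6, -14, 20, -10, -18, 7, -16, 1]:

Scanning through the array:
Position 1 (value -18): max_ending_here = -1, max_so_far = 17
Position 2 (value 6): max_ending_here = 6, max_so_far = 17
Position 3 (value -14): max_ending_here = -8, max_so_far = 17
Position 4 (value 20): max_ending_here = 20, max_so_far = 20
Position 5 (value -10): max_ending_here = 10, max_so_far = 20
Position 6 (value -18): max_ending_here = -8, max_so_far = 20
Position 7 (value 7): max_ending_here = 7, max_so_far = 20
Position 8 (value -16): max_ending_here = -9, max_so_far = 20
Position 9 (value 1): max_ending_here = 1, max_so_far = 20

Maximum subarray: [20]
Maximum sum: 20

The maximum subarray is [20] with sum 20. This subarray runs from index 4 to index 4.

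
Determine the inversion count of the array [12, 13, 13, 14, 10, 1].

Finding inversions in [12, 13, 13, 14, 10, 1]:

(0, 4): arr[0]=12 > arr[4]=10
(0, 5): arr[0]=12 > arr[5]=1
(1, 4): arr[1]=13 > arr[4]=10
(1, 5): arr[1]=13 > arr[5]=1
(2, 4): arr[2]=13 > arr[4]=10
(2, 5): arr[2]=13 > arr[5]=1
(3, 4): arr[3]=14 > arr[4]=10
(3, 5): arr[3]=14 > arr[5]=1
(4, 5): arr[4]=10 > arr[5]=1

Total inversions: 9

The array has 9 inversion(s): (0,4), (0,5), (1,4), (1,5), (2,4), (2,5), (3,4), (3,5), (4,5). Each pair (i,j) satisfies i < j and arr[i] > arr[j].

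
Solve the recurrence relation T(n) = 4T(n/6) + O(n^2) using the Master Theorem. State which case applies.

Master Theorem for T(n) = 4T(n/6) + O(n^2):

a = 4, b = 6, c = 2
log_b(a) = log_6(4) = 0.7737

Case 3: c = 2 > log_6(4) = 0.7737
T(n) = O(n^2) = O(n^2)

For T(n) = 4T(n/6) + O(n^2): log_6(4) = 0.7737. This is Case 3 of the Master Theorem (c > log_b(a), work dominated by root), giving O(n^2).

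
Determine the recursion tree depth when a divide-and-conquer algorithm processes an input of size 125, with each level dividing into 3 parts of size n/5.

For divide and conquer with division factor 5:

Problem sizes at each level:
Level 0: 125
Level 1: 25
Level 2: 5
Level 3: 1

The root is level 0 and the size-1 base case is level 3 (the tree spans levels 0 through 3, i.e. 4 levels counting the root), so the depth is the number of divisions: log_5(125) = 3

The recursion tree depth is log_5(125) = 3. At each level, the problem size is divided by 5, so it takes 3 divisions to reduce to a base case of size 1. The algorithm makes 3 recursive calls at each level.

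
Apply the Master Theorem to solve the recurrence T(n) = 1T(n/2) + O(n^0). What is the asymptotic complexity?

Master Theorem for T(n) = 1T(n/2) + O(n^0):

a = 1, b = 2, c = 0
log_b(a) = log_2(1) = 0.0000

Case 2: c = 0 = log_2(1) = 0.0000
T(n) = O(n^0 log n) = O(log n)

For T(n) = 1T(n/2) + O(n^0): log_2(1) = 0.0000. This is Case 2 of the Master Theorem (c = log_b(a), equal work at all levels), giving O(log n).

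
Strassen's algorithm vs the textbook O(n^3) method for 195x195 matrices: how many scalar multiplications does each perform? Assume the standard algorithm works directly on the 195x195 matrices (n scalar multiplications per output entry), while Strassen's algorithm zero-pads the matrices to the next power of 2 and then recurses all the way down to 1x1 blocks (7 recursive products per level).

Matrix multiplication for 195x195 matrices:

Strassen's algorithm requires power-of-2 dimensions. Pad 195x195 to 256x256 (next power of 2).

Standard algorithm: 195^3 = 7414875 multiplications
Strassen's algorithm: 7^(log2(256)) = 7^8 = 5764801 multiplications
Savings: 7414875 - 5764801 = 1650074 multiplications

Standard: 7414875 multiplications (195^3). Strassen: 5764801 multiplications (7^8, after padding to 256x256). Strassen reduces 8 recursive multiplications to 7 at each level.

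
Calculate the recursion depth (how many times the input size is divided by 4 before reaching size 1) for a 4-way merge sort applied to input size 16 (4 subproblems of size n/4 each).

For divide and conquer with division factor 4:

Problem sizes at each level:
Level 0: 16
Level 1: 4
Level 2: 1

The root is level 0 and the size-1 base case is level 2 (the tree spans levels 0 through 2, i.e. 3 levels counting the root), so the depth is the number of divisions: log_4(16) = 2

The recursion tree depth is log_4(16) = 2. At each level, the problem size is divided by 4, so it takes 2 divisions to reduce to a base case of size 1. The algorithm makes 4 recursive calls at each level.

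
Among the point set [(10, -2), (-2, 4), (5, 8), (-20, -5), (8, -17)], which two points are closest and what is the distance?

Computing all pairwise distances among 5 points:

d((10, -2), (-2, 4)) = 13.4164
d((10, -2), (5, 8)) = 11.1803
d((10, -2), (-20, -5)) = 30.1496
d((10, -2), (8, -17)) = 15.1327
d((-2, 4), (5, 8)) = 8.0623 <-- minimum
d((-2, 4), (-20, -5)) = 20.1246
d((-2, 4), (8, -17)) = 23.2594
d((5, 8), (-20, -5)) = 28.178
d((5, 8), (8, -17)) = 25.1794
d((-20, -5), (8, -17)) = 30.4631

Closest pair: (-2, 4) and (5, 8) with distance 8.0623

The closest pair is (-2, 4) and (5, 8) with Euclidean distance 8.0623. For 5 points, brute-force pairwise comparison is shown above. For large n, the divide-and-conquer algorithm (sort by x, recurse on halves, check the dividing strip) achieves O(n log n).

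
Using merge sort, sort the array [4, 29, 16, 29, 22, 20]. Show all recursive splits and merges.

Merge sort trace:

Split: [4, 29, 16, 29, 22, 20] -> [4, 29, 16] and [29, 22, 20]
  Split: [4, 29, 16] -> [4] and [29, 16]
    Split: [29, 16] -> [29] and [16]
    Merge: [29] + [16] -> [16, 29]
  Merge: [4] + [16, 29] -> [4, 16, 29]
  Split: [29, 22, 20] -> [29] and [22, 20]
    Split: [22, 20] -> [22] and [20]
    Merge: [22] + [20] -> [20, 22]
  Merge: [29] + [20, 22] -> [20, 22, 29]
Merge: [4, 16, 29] + [20, 22, 29] -> [4, 16, 20, 22, 29, 29]

Final sorted array: [4, 16, 20, 22, 29, 29]

The merge sort proceeds by recursively splitting the array and merging sorted halves.
After all merges, the sorted array is [4, 16, 20, 22, 29, 29].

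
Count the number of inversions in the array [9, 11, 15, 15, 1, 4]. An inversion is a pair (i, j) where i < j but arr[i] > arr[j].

Finding inversions in [9, 11, 15, 15, 1, 4]:

(0, 4): arr[0]=9 > arr[4]=1
(0, 5): arr[0]=9 > arr[5]=4
(1, 4): arr[1]=11 > arr[4]=1
(1, 5): arr[1]=11 > arr[5]=4
(2, 4): arr[2]=15 > arr[4]=1
(2, 5): arr[2]=15 > arr[5]=4
(3, 4): arr[3]=15 > arr[4]=1
(3, 5): arr[3]=15 > arr[5]=4

Total inversions: 8

The array has 8 inversion(s): (0,4), (0,5), (1,4), (1,5), (2,4), (2,5), (3,4), (3,5). Each pair (i,j) satisfies i < j and arr[i] > arr[j].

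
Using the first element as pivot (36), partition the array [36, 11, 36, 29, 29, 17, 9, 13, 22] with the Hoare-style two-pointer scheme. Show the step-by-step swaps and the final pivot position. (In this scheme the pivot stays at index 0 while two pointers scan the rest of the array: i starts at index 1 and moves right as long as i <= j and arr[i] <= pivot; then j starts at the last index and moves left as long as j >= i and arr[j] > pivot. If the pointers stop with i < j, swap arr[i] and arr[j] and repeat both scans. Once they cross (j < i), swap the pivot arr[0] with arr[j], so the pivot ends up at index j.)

Hoare-style two-pointer partition with pivot = 36:

Initial array: [36, 11, 36, 29, 29, 17, 9, 13, 22]

Pointers start at i = 1, j = 8.
i ends at 9, j ends at 8: the pointers have crossed (j < i), so scanning stops.

Swap pivot arr[0] with arr[8] to place pivot at position 8: [22, 11, 36, 29, 29, 17, 9, 13, 36]
Pivot position: 8

After partitioning with pivot 36, the array becomes [22, 11, 36, 29, 29, 17, 9, 13, 36]. The pivot is placed at index 8. All elements to the left of the pivot are <= 36, and all elements to the right are > 36.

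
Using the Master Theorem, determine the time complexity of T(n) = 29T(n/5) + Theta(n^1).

Master Theorem for T(n) = 29T(n/5) + O(n^1):

a = 29, b = 5, c = 1
log_b(a) = log_5(29) = 2.0922

Case 1: c = 1 < log_5(29) = 2.0922
T(n) = O(n^(log_5 29))

For T(n) = 29T(n/5) + O(n^1): log_5(29) = 2.0922. This is Case 1 of the Master Theorem (c < log_b(a), work dominated by leaves), giving O(n^(log_5 29)).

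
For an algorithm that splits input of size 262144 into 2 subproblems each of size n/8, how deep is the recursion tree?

For divide and conquer with division factor 8:

Problem sizes at each level:
Level 0: 262144
Level 1: 32768
Level 2: 4096
Level 3: 512
Level 4: 64
Level 5: 8
Level 6: 1

The root is level 0 and the size-1 base case is level 6 (the tree spans levels 0 through 6, i.e. 7 levels counting the root), so the depth is the number of divisions: log_8(262144) = 6

The recursion tree depth is log_8(262144) = 6. At each level, the problem size is divided by 8, so it takes 6 divisions to reduce to a base case of size 1. The algorithm makes 2 recursive calls at each level.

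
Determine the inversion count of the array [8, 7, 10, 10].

Finding inversions in [8, 7, 10, 10]:

(0, 1): arr[0]=8 > arr[1]=7

Total inversions: 1

The array has 1 inversion(s): (0,1). Each pair (i,j) satisfies i < j and arr[i] > arr[j].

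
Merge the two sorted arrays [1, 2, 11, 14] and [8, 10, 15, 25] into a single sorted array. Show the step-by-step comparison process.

Merging process:

Compare 1 vs 8: take 1 from left. Merged: [1]
Compare 2 vs 8: take 2 from left. Merged: [1, 2]
Compare 11 vs 8: take 8 from right. Merged: [1, 2, 8]
Compare 11 vs 10: take 10 from right. Merged: [1, 2, 8, 10]
Compare 11 vs 15: take 11 from left. Merged: [1, 2, 8, 10, 11]
Compare 14 vs 15: take 14 from left. Merged: [1, 2, 8, 10, 11, 14]
Append remaining from right: [15, 25]. Merged: [1, 2, 8, 10, 11, 14, 15, 25]

Final merged array: [1, 2, 8, 10, 11, 14, 15, 25]
Total comparisons: 6

The merged array is [1, 2, 8, 10, 11, 14, 15, 25], requiring 6 comparisons. The merge step runs in O(n) time where n is the total number of elements.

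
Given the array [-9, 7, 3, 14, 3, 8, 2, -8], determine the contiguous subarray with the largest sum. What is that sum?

Using Kadane's algorithm on [-9, 7, 3, 14, 3, 8, 2, -8]:

Scanning through the array:
Position 1 (value 7): max_ending_here = 7, max_so_far = 7
Position 2 (value 3): max_ending_here = 10, max_so_far = 10
Position 3 (value 14): max_ending_here = 24, max_so_far = 24
Position 4 (value 3): max_ending_here = 27, max_so_far = 27
Position 5 (value 8): max_ending_here = 35, max_so_far = 35
Position 6 (value 2): max_ending_here = 37, max_so_far = 37
Position 7 (value -8): max_ending_here = 29, max_so_far = 37

Maximum subarray: [7, 3, 14, 3, 8, 2]
Maximum sum: 37

The maximum subarray is [7, 3, 14, 3, 8, 2] with sum 37. This subarray runs from index 1 to index 6.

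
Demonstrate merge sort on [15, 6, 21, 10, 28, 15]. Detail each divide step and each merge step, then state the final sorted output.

Merge sort trace:

Split: [15, 6, 21, 10, 28, 15] -> [15, 6, 21] and [10, 28, 15]
  Split: [15, 6, 21] -> [15] and [6, 21]
    Split: [6, 21] -> [6] and [21]
    Merge: [6] + [21] -> [6, 21]
  Merge: [15] + [6, 21] -> [6, 15, 21]
  Split: [10, 28, 15] -> [10] and [28, 15]
    Split: [28, 15] -> [28] and [15]
    Merge: [28] + [15] -> [15, 28]
  Merge: [10] + [15, 28] -> [10, 15, 28]
Merge: [6, 15, 21] + [10, 15, 28] -> [6, 10, 15, 15, 21, 28]

Final sorted array: [6, 10, 15, 15, 21, 28]

The merge sort proceeds by recursively splitting the array and merging sorted halves.
After all merges, the sorted array is [6, 10, 15, 15, 21, 28].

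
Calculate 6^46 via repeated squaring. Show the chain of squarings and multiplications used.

Computing 6^46 by squaring (build up from 6^1; each line after the first costs one multiplication):

6^1 = 6
6^2 = (6^1)^2 = 6^2 = 36
6^4 = (6^2)^2 = 36^2 = 1296
6^5 = 6 * 6^4 = 6 * 1296 = 7776
6^10 = (6^5)^2 = 7776^2 = 60466176
6^11 = 6 * 6^10 = 6 * 60466176 = 362797056
6^22 = (6^11)^2 = 362797056^2 = 131621703842267136
6^23 = 6 * 6^22 = 6 * 131621703842267136 = 789730223053602816
6^46 = (6^23)^2 = 789730223053602816^2 = 623673825204293256669089197883129856

Result: 623673825204293256669089197883129856
Multiplications needed: 8 (8 lines after 6^1)

6^46 = 623673825204293256669089197883129856. Using exponentiation by squaring, this requires 8 multiplications. The key idea: if the exponent is even, square the half-power; if odd, multiply by the base once.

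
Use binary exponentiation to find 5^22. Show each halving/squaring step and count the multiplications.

Computing 5^22 by squaring (build up from 5^1; each line after the first costs one multiplication):

5^1 = 5
5^2 = (5^1)^2 = 5^2 = 25
5^4 = (5^2)^2 = 25^2 = 625
5^5 = 5 * 5^4 = 5 * 625 = 3125
5^10 = (5^5)^2 = 3125^2 = 9765625
5^11 = 5 * 5^10 = 5 * 9765625 = 48828125
5^22 = (5^11)^2 = 48828125^2 = 2384185791015625

Result: 2384185791015625
Multiplications needed: 6 (6 lines after 5^1)

5^22 = 2384185791015625. Using exponentiation by squaring, this requires 6 multiplications. The key idea: if the exponent is even, square the half-power; if odd, multiply by the base once.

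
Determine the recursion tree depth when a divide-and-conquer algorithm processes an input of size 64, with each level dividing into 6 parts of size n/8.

For divide and conquer with division factor 8:

Problem sizes at each level:
Level 0: 64
Level 1: 8
Level 2: 1

The root is level 0 and the size-1 base case is level 2 (the tree spans levels 0 through 2, i.e. 3 levels counting the root), so the depth is the number of divisions: log_8(64) = 2

The recursion tree depth is log_8(64) = 2. At each level, the problem size is divided by 8, so it takes 2 divisions to reduce to a base case of size 1. The algorithm makes 6 recursive calls at each level.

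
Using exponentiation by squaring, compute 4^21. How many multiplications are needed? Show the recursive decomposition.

Computing 4^21 by squaring (build up from 4^1; each line after the first costs one multiplication):

4^1 = 4
4^2 = (4^1)^2 = 4^2 = 16
4^4 = (4^2)^2 = 16^2 = 256
4^5 = 4 * 4^4 = 4 * 256 = 1024
4^10 = (4^5)^2 = 1024^2 = 1048576
4^20 = (4^10)^2 = 1048576^2 = 1099511627776
4^21 = 4 * 4^20 = 4 * 1099511627776 = 4398046511104

Result: 4398046511104
Multiplications needed: 6 (6 lines after 4^1)

4^21 = 4398046511104. Using exponentiation by squaring, this requires 6 multiplications. The key idea: if the exponent is even, square the half-power; if odd, multiply by the base once.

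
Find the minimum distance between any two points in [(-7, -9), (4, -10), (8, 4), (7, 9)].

Computing all pairwise distances among 4 points:

d((-7, -9), (4, -10)) = 11.0454
d((-7, -9), (8, 4)) = 19.8494
d((-7, -9), (7, 9)) = 22.8035
d((4, -10), (8, 4)) = 14.5602
d((4, -10), (7, 9)) = 19.2354
d((8, 4), (7, 9)) = 5.099 <-- minimum

Closest pair: (8, 4) and (7, 9) with distance 5.099

The closest pair is (8, 4) and (7, 9) with Euclidean distance 5.099. For 4 points, brute-force pairwise comparison is shown above. For large n, the divide-and-conquer algorithm (sort by x, recurse on halves, check the dividing strip) achieves O(n log n).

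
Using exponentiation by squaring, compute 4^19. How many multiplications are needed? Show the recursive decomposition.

Computing 4^19 by squaring (build up from 4^1; each line after the first costs one multiplication):

4^1 = 4
4^2 = (4^1)^2 = 4^2 = 16
4^4 = (4^2)^2 = 16^2 = 256
4^8 = (4^4)^2 = 256^2 = 65536
4^9 = 4 * 4^8 = 4 * 65536 = 262144
4^18 = (4^9)^2 = 262144^2 = 68719476736
4^19 = 4 * 4^18 = 4 * 68719476736 = 274877906944

Result: 274877906944
Multiplications needed: 6 (6 lines after 4^1)

4^19 = 274877906944. Using exponentiation by squaring, this requires 6 multiplications. The key idea: if the exponent is even, square the half-power; if odd, multiply by the base once.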